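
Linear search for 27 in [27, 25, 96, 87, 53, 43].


i=0: 27==27 found!

Found at 0, 1 comps


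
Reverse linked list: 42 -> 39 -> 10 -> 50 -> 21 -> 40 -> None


Step 1: curr=42, set curr.next=prev(None) | reversed so far: 42
Step 2: curr=39, set curr.next=prev(42) | reversed so far: 39 -> 42
Step 3: curr=10, set curr.next=prev(39) | reversed so far: 10 -> 39 -> 42
Step 4: curr=50, set curr.next=prev(10) | reversed so far: 50 -> 10 -> 39 -> 42
Step 5: curr=21, set curr.next=prev(50) | reversed so far: 21 -> 50 -> 10 -> 39 -> 42
Step 6: curr=40, set curr.next=prev(21) | reversed so far: 40 -> 21 -> 50 -> 10 -> 39 -> 42

40 -> 21 -> 50 -> 10 -> 39 -> 42 -> None


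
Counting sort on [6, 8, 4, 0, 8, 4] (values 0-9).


Input: [6, 8, 4, 0, 8, 4]
Counts: [1, 0, 0, 0, 2, 0, 1, 0, 2, 0]

Sorted: [0, 4, 4, 6, 8, 8]


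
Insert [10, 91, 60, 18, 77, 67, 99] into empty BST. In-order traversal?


Insert 10: root
Insert 91: R from 10
Insert 60: R from 10 -> L from 91
Insert 18: R from 10 -> L from 91 -> L from 60
Insert 77: R from 10 -> L from 91 -> R from 60
Insert 67: R from 10 -> L from 91 -> R from 60 -> L from 77
Insert 99: R from 10 -> R from 91

In-order: [10, 18, 60, 67, 77, 91, 99]


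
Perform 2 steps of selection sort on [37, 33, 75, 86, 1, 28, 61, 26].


Initial: [37, 33, 75, 86, 1, 28, 61, 26]
Step 1: min=1 at 4
  Swap: [1, 33, 75, 86, 37, 28, 61, 26]
Step 2: min=26 at 7
  Swap: [1, 26, 75, 86, 37, 28, 61, 33]

After 2 steps: [1, 26, 75, 86, 37, 28, 61, 33]


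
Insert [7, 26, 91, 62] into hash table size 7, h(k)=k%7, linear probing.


Insert 7: h=0 -> slot 0
Insert 26: h=5 -> slot 5
Insert 91: h=0, 1 probes -> slot 1
Insert 62: h=6 -> slot 6

Table: [7, 91, None, None, None, 26, 62]


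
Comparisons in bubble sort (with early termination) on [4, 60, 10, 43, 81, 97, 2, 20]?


Algorithm: bubble sort (with early termination)
Input: [4, 60, 10, 43, 81, 97, 2, 20]
Sorted: [2, 4, 10, 20, 43, 60, 81, 97]

28


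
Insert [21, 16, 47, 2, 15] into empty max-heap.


Insert 21: [21]
Insert 16: [21, 16]
Insert 47: [47, 16, 21]
Insert 2: [47, 16, 21, 2]
Insert 15: [47, 16, 21, 2, 15]

Final heap: [47, 16, 21, 2, 15]


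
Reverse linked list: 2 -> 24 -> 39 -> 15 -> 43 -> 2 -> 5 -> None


Step 1: curr=2, set curr.next=prev(None) | reversed so far: 2
Step 2: curr=24, set curr.next=prev(2) | reversed so far: 24 -> 2
Step 3: curr=39, set curr.next=prev(24) | reversed so far: 39 -> 24 -> 2
Step 4: curr=15, set curr.next=prev(39) | reversed so far: 15 -> 39 -> 24 -> 2
Step 5: curr=43, set curr.next=prev(15) | reversed so far: 43 -> 15 -> 39 -> 24 -> 2
Step 6: curr=2, set curr.next=prev(43) | reversed so far: 2 -> 43 -> 15 -> 39 -> 24 -> 2
Step 7: curr=5, set curr.next=prev(2) | reversed so far: 5 -> 2 -> 43 -> 15 -> 39 -> 24 -> 2

5 -> 2 -> 43 -> 15 -> 39 -> 24 -> 2 -> None


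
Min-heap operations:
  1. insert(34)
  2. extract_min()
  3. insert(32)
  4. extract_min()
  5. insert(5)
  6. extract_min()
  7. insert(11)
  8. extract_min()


insert(34) -> [34]
extract_min()->34, []
insert(32) -> [32]
extract_min()->32, []
insert(5) -> [5]
extract_min()->5, []
insert(11) -> [11]
extract_min()->11, []

Final heap: []


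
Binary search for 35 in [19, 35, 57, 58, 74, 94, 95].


Step 1: lo=0, hi=6, mid=3, val=58
Step 2: lo=0, hi=2, mid=1, val=35

Found at index 1


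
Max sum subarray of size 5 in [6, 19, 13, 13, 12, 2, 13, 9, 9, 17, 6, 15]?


[0:5]: 63
[1:6]: 59
[2:7]: 53
[3:8]: 49
[4:9]: 45
[5:10]: 50
[6:11]: 54
[7:12]: 56

Max: 63 at [0:5]


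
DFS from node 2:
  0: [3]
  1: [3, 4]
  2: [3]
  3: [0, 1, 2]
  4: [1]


Visit 2, push [3]
Visit 3, push [1, 0]
Visit 0, push []
Visit 1, push [4]
Visit 4, push []

DFS order: [2, 3, 0, 1, 4]


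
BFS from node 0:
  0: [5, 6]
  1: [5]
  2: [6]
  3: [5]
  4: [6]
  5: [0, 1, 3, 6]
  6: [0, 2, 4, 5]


Visit 0, enqueue [5, 6]
Visit 5, enqueue [1, 3]
Visit 6, enqueue [2, 4]
Visit 1, enqueue []
Visit 3, enqueue []
Visit 2, enqueue []
Visit 4, enqueue []

BFS order: [0, 5, 6, 1, 3, 2, 4]


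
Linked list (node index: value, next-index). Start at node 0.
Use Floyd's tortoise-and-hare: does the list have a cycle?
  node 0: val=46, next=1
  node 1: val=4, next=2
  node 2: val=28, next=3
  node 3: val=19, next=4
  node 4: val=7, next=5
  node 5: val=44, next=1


Floyd's tortoise (slow, +1) and hare (fast, +2):
  init: slow=0, fast=0
  step 1: slow=1, fast=2
  step 2: slow=2, fast=4
  step 3: slow=3, fast=1
  step 4: slow=4, fast=3
  step 5: slow=5, fast=5
  slow == fast at node 5: cycle detected

Cycle: yes


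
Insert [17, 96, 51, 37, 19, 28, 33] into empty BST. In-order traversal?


Insert 17: root
Insert 96: R from 17
Insert 51: R from 17 -> L from 96
Insert 37: R from 17 -> L from 96 -> L from 51
Insert 19: R from 17 -> L from 96 -> L from 51 -> L from 37
Insert 28: R from 17 -> L from 96 -> L from 51 -> L from 37 -> R from 19
Insert 33: R from 17 -> L from 96 -> L from 51 -> L from 37 -> R from 19 -> R from 28

In-order: [17, 19, 28, 33, 37, 51, 96]


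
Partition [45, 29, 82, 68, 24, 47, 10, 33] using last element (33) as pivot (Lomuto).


Pivot: 33
  29 <= 33: swap -> [29, 45, 82, 68, 24, 47, 10, 33]
  24 <= 33: swap -> [29, 24, 82, 68, 45, 47, 10, 33]
  10 <= 33: swap -> [29, 24, 10, 68, 45, 47, 82, 33]
Place pivot at 3: [29, 24, 10, 33, 45, 47, 82, 68]

Partitioned: [29, 24, 10, 33, 45, 47, 82, 68]


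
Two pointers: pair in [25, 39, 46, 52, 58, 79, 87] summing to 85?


lo=0(25)+hi=6(87)=112
lo=0(25)+hi=5(79)=104
lo=0(25)+hi=4(58)=83
lo=1(39)+hi=4(58)=97
lo=1(39)+hi=3(52)=91
lo=1(39)+hi=2(46)=85

Yes: 39+46=85


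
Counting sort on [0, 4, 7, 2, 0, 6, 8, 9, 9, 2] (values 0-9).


Input: [0, 4, 7, 2, 0, 6, 8, 9, 9, 2]
Counts: [2, 0, 2, 0, 1, 0, 1, 1, 1, 2]

Sorted: [0, 0, 2, 2, 4, 6, 7, 8, 9, 9]


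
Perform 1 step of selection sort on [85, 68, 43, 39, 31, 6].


Initial: [85, 68, 43, 39, 31, 6]
Step 1: min=6 at 5
  Swap: [6, 68, 43, 39, 31, 85]

After 1 step: [6, 68, 43, 39, 31, 85]


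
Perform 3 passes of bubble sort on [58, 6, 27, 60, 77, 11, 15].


Initial: [58, 6, 27, 60, 77, 11, 15]
Pass 1: [6, 27, 58, 60, 11, 15, 77] (4 swaps)
Pass 2: [6, 27, 58, 11, 15, 60, 77] (2 swaps)
Pass 3: [6, 27, 11, 15, 58, 60, 77] (2 swaps)

After 3 passes: [6, 27, 11, 15, 58, 60, 77]


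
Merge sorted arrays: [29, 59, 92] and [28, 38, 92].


Take 28 from B
Take 29 from A
Take 38 from B
Take 59 from A
Take 92 from A

Merged: [28, 29, 38, 59, 92, 92]


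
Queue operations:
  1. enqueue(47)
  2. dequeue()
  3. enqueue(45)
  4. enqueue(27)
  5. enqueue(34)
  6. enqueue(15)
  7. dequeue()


enqueue(47) -> [47]
dequeue()->47, []
enqueue(45) -> [45]
enqueue(27) -> [45, 27]
enqueue(34) -> [45, 27, 34]
enqueue(15) -> [45, 27, 34, 15]
dequeue()->45, [27, 34, 15]

Final queue: [27, 34, 15]


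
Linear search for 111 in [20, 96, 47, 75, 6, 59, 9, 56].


i=0: 20!=111
i=1: 96!=111
i=2: 47!=111
i=3: 75!=111
i=4: 6!=111
i=5: 59!=111
i=6: 9!=111
i=7: 56!=111

Not found, 8 comps


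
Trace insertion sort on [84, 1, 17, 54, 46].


Initial: [84, 1, 17, 54, 46]
Insert 1: [1, 84, 17, 54, 46]
Insert 17: [1, 17, 84, 54, 46]
Insert 54: [1, 17, 54, 84, 46]
Insert 46: [1, 17, 46, 54, 84]

Sorted: [1, 17, 46, 54, 84]


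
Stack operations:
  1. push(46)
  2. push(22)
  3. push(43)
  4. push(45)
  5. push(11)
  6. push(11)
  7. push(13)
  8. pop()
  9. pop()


push(46) -> [46]
push(22) -> [46, 22]
push(43) -> [46, 22, 43]
push(45) -> [46, 22, 43, 45]
push(11) -> [46, 22, 43, 45, 11]
push(11) -> [46, 22, 43, 45, 11, 11]
push(13) -> [46, 22, 43, 45, 11, 11, 13]
pop()->13, [46, 22, 43, 45, 11, 11]
pop()->11, [46, 22, 43, 45, 11]

Final stack: [46, 22, 43, 45, 11]


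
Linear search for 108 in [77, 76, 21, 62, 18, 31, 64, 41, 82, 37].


i=0: 77!=108
i=1: 76!=108
i=2: 21!=108
i=3: 62!=108
i=4: 18!=108
i=5: 31!=108
i=6: 64!=108
i=7: 41!=108
i=8: 82!=108
i=9: 37!=108

Not found, 10 comps


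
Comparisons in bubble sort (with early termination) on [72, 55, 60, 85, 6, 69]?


Algorithm: bubble sort (with early termination)
Input: [72, 55, 60, 85, 6, 69]
Sorted: [6, 55, 60, 69, 72, 85]

15


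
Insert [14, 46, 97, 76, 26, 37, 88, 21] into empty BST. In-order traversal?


Insert 14: root
Insert 46: R from 14
Insert 97: R from 14 -> R from 46
Insert 76: R from 14 -> R from 46 -> L from 97
Insert 26: R from 14 -> L from 46
Insert 37: R from 14 -> L from 46 -> R from 26
Insert 88: R from 14 -> R from 46 -> L from 97 -> R from 76
Insert 21: R from 14 -> L from 46 -> L from 26

In-order: [14, 21, 26, 37, 46, 76, 88, 97]


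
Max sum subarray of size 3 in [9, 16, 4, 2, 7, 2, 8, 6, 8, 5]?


[0:3]: 29
[1:4]: 22
[2:5]: 13
[3:6]: 11
[4:7]: 17
[5:8]: 16
[6:9]: 22
[7:10]: 19

Max: 29 at [0:3]


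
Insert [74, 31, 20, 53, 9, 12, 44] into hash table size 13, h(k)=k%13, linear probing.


Insert 74: h=9 -> slot 9
Insert 31: h=5 -> slot 5
Insert 20: h=7 -> slot 7
Insert 53: h=1 -> slot 1
Insert 9: h=9, 1 probes -> slot 10
Insert 12: h=12 -> slot 12
Insert 44: h=5, 1 probes -> slot 6

Table: [None, 53, None, None, None, 31, 44, 20, None, 74, 9, None, 12]


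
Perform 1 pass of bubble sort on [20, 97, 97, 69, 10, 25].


Initial: [20, 97, 97, 69, 10, 25]
Pass 1: [20, 97, 69, 10, 25, 97] (3 swaps)

After 1 pass: [20, 97, 69, 10, 25, 97]


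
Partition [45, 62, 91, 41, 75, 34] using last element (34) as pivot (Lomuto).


Pivot: 34
Place pivot at 0: [34, 62, 91, 41, 75, 45]

Partitioned: [34, 62, 91, 41, 75, 45]


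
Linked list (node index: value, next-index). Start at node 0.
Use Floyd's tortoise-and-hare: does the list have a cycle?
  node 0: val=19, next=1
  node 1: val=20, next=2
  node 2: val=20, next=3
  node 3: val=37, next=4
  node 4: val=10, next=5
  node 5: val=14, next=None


Floyd's tortoise (slow, +1) and hare (fast, +2):
  init: slow=0, fast=0
  step 1: slow=1, fast=2
  step 2: slow=2, fast=4
  step 3: fast 4->5->None, no cycle

Cycle: no


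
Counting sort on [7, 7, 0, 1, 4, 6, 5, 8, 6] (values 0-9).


Input: [7, 7, 0, 1, 4, 6, 5, 8, 6]
Counts: [1, 1, 0, 0, 1, 1, 2, 2, 1, 0]

Sorted: [0, 1, 4, 5, 6, 6, 7, 7, 8]


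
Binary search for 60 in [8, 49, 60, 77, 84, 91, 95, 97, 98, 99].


Step 1: lo=0, hi=9, mid=4, val=84
Step 2: lo=0, hi=3, mid=1, val=49
Step 3: lo=2, hi=3, mid=2, val=60

Found at index 2


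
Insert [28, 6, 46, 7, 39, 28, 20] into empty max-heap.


Insert 28: [28]
Insert 6: [28, 6]
Insert 46: [46, 6, 28]
Insert 7: [46, 7, 28, 6]
Insert 39: [46, 39, 28, 6, 7]
Insert 28: [46, 39, 28, 6, 7, 28]
Insert 20: [46, 39, 28, 6, 7, 28, 20]

Final heap: [46, 39, 28, 6, 7, 28, 20]


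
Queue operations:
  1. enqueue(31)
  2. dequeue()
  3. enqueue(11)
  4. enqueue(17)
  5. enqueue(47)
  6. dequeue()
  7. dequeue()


enqueue(31) -> [31]
dequeue()->31, []
enqueue(11) -> [11]
enqueue(17) -> [11, 17]
enqueue(47) -> [11, 17, 47]
dequeue()->11, [17, 47]
dequeue()->17, [47]

Final queue: [47]


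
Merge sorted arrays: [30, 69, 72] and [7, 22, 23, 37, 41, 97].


Take 7 from B
Take 22 from B
Take 23 from B
Take 30 from A
Take 37 from B
Take 41 from B
Take 69 from A
Take 72 from A

Merged: [7, 22, 23, 30, 37, 41, 69, 72, 97]


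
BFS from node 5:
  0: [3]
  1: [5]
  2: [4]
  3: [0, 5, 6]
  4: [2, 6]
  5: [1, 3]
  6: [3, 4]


Visit 5, enqueue [1, 3]
Visit 1, enqueue []
Visit 3, enqueue [0, 6]
Visit 0, enqueue []
Visit 6, enqueue [4]
Visit 4, enqueue [2]
Visit 2, enqueue []

BFS order: [5, 1, 3, 0, 6, 4, 2]


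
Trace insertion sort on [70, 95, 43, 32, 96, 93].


Initial: [70, 95, 43, 32, 96, 93]
Insert 95: [70, 95, 43, 32, 96, 93]
Insert 43: [43, 70, 95, 32, 96, 93]
Insert 32: [32, 43, 70, 95, 96, 93]
Insert 96: [32, 43, 70, 95, 96, 93]
Insert 93: [32, 43, 70, 93, 95, 96]

Sorted: [32, 43, 70, 93, 95, 96]


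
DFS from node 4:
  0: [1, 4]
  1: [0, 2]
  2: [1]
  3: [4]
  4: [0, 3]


Visit 4, push [3, 0]
Visit 0, push [1]
Visit 1, push [2]
Visit 2, push []
Visit 3, push []

DFS order: [4, 0, 1, 2, 3]


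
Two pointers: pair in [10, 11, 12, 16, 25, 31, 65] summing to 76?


lo=0(10)+hi=6(65)=75
lo=1(11)+hi=6(65)=76

Yes: 11+65=76


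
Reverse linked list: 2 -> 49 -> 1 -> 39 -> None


Step 1: curr=2, set curr.next=prev(None) | reversed so far: 2
Step 2: curr=49, set curr.next=prev(2) | reversed so far: 49 -> 2
Step 3: curr=1, set curr.next=prev(49) | reversed so far: 1 -> 49 -> 2
Step 4: curr=39, set curr.next=prev(1) | reversed so far: 39 -> 1 -> 49 -> 2

39 -> 1 -> 49 -> 2 -> None


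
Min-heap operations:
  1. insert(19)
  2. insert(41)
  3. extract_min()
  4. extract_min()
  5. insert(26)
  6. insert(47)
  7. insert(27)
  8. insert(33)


insert(19) -> [19]
insert(41) -> [19, 41]
extract_min()->19, [41]
extract_min()->41, []
insert(26) -> [26]
insert(47) -> [26, 47]
insert(27) -> [26, 47, 27]
insert(33) -> [26, 33, 27, 47]

Final heap: [26, 33, 27, 47]


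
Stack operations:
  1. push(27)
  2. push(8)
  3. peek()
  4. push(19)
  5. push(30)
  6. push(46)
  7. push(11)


push(27) -> [27]
push(8) -> [27, 8]
peek()->8
push(19) -> [27, 8, 19]
push(30) -> [27, 8, 19, 30]
push(46) -> [27, 8, 19, 30, 46]
push(11) -> [27, 8, 19, 30, 46, 11]

Final stack: [27, 8, 19, 30, 46, 11]


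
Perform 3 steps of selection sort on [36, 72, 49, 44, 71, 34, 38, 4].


Initial: [36, 72, 49, 44, 71, 34, 38, 4]
Step 1: min=4 at 7
  Swap: [4, 72, 49, 44, 71, 34, 38, 36]
Step 2: min=34 at 5
  Swap: [4, 34, 49, 44, 71, 72, 38, 36]
Step 3: min=36 at 7
  Swap: [4, 34, 36, 44, 71, 72, 38, 49]

After 3 steps: [4, 34, 36, 44, 71, 72, 38, 49]


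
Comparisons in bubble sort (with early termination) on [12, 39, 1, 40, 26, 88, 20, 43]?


Algorithm: bubble sort (with early termination)
Input: [12, 39, 1, 40, 26, 88, 20, 43]
Sorted: [1, 12, 20, 26, 39, 40, 43, 88]

25


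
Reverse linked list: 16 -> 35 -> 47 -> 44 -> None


Step 1: curr=16, set curr.next=prev(None) | reversed so far: 16
Step 2: curr=35, set curr.next=prev(16) | reversed so far: 35 -> 16
Step 3: curr=47, set curr.next=prev(35) | reversed so far: 47 -> 35 -> 16
Step 4: curr=44, set curr.next=prev(47) | reversed so far: 44 -> 47 -> 35 -> 16

44 -> 47 -> 35 -> 16 -> None


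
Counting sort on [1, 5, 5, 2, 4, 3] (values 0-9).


Input: [1, 5, 5, 2, 4, 3]
Counts: [0, 1, 1, 1, 1, 2, 0, 0, 0, 0]

Sorted: [1, 2, 3, 4, 5, 5]


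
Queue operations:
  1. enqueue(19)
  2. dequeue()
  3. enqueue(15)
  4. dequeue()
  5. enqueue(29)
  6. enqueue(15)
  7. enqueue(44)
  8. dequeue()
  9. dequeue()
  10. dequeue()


enqueue(19) -> [19]
dequeue()->19, []
enqueue(15) -> [15]
dequeue()->15, []
enqueue(29) -> [29]
enqueue(15) -> [29, 15]
enqueue(44) -> [29, 15, 44]
dequeue()->29, [15, 44]
dequeue()->15, [44]
dequeue()->44, []

Final queue: []


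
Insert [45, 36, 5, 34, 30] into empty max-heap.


Insert 45: [45]
Insert 36: [45, 36]
Insert 5: [45, 36, 5]
Insert 34: [45, 36, 5, 34]
Insert 30: [45, 36, 5, 34, 30]

Final heap: [45, 36, 5, 34, 30]


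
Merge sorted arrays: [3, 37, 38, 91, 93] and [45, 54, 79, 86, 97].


Take 3 from A
Take 37 from A
Take 38 from A
Take 45 from B
Take 54 from B
Take 79 from B
Take 86 from B
Take 91 from A
Take 93 from A

Merged: [3, 37, 38, 45, 54, 79, 86, 91, 93, 97]


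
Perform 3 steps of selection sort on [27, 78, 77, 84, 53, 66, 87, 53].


Initial: [27, 78, 77, 84, 53, 66, 87, 53]
Step 1: min=27 at 0
  Swap: [27, 78, 77, 84, 53, 66, 87, 53]
Step 2: min=53 at 4
  Swap: [27, 53, 77, 84, 78, 66, 87, 53]
Step 3: min=53 at 7
  Swap: [27, 53, 53, 84, 78, 66, 87, 77]

After 3 steps: [27, 53, 53, 84, 78, 66, 87, 77]


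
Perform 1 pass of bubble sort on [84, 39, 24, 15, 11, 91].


Initial: [84, 39, 24, 15, 11, 91]
Pass 1: [39, 24, 15, 11, 84, 91] (4 swaps)

After 1 pass: [39, 24, 15, 11, 84, 91]


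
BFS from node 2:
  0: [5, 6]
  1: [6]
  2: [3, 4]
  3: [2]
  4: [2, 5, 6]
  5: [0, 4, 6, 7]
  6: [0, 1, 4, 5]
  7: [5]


Visit 2, enqueue [3, 4]
Visit 3, enqueue []
Visit 4, enqueue [5, 6]
Visit 5, enqueue [0, 7]
Visit 6, enqueue [1]
Visit 0, enqueue []
Visit 7, enqueue []
Visit 1, enqueue []

BFS order: [2, 3, 4, 5, 6, 0, 7, 1]


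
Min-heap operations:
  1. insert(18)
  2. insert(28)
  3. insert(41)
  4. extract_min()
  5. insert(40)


insert(18) -> [18]
insert(28) -> [18, 28]
insert(41) -> [18, 28, 41]
extract_min()->18, [28, 41]
insert(40) -> [28, 41, 40]

Final heap: [28, 41, 40]


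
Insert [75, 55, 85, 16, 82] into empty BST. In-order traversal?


Insert 75: root
Insert 55: L from 75
Insert 85: R from 75
Insert 16: L from 75 -> L from 55
Insert 82: R from 75 -> L from 85

In-order: [16, 55, 75, 82, 85]


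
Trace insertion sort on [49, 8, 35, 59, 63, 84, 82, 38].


Initial: [49, 8, 35, 59, 63, 84, 82, 38]
Insert 8: [8, 49, 35, 59, 63, 84, 82, 38]
Insert 35: [8, 35, 49, 59, 63, 84, 82, 38]
Insert 59: [8, 35, 49, 59, 63, 84, 82, 38]
Insert 63: [8, 35, 49, 59, 63, 84, 82, 38]
Insert 84: [8, 35, 49, 59, 63, 84, 82, 38]
Insert 82: [8, 35, 49, 59, 63, 82, 84, 38]
Insert 38: [8, 35, 38, 49, 59, 63, 82, 84]

Sorted: [8, 35, 38, 49, 59, 63, 82, 84]


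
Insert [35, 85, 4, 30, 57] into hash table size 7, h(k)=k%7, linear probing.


Insert 35: h=0 -> slot 0
Insert 85: h=1 -> slot 1
Insert 4: h=4 -> slot 4
Insert 30: h=2 -> slot 2
Insert 57: h=1, 2 probes -> slot 3

Table: [35, 85, 30, 57, 4, None, None]


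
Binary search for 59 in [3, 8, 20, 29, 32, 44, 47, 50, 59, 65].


Step 1: lo=0, hi=9, mid=4, val=32
Step 2: lo=5, hi=9, mid=7, val=50
Step 3: lo=8, hi=9, mid=8, val=59

Found at index 8


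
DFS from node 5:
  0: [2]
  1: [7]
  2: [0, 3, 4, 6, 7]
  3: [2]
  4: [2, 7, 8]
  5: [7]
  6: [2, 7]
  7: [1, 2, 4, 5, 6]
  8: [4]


Visit 5, push [7]
Visit 7, push [6, 4, 2, 1]
Visit 1, push []
Visit 2, push [6, 4, 3, 0]
Visit 0, push []
Visit 3, push []
Visit 4, push [8]
Visit 8, push []
Visit 6, push []

DFS order: [5, 7, 1, 2, 0, 3, 4, 8, 6]


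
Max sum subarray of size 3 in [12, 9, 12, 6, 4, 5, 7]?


[0:3]: 33
[1:4]: 27
[2:5]: 22
[3:6]: 15
[4:7]: 16

Max: 33 at [0:3]


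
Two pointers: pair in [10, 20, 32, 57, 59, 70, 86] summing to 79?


lo=0(10)+hi=6(86)=96
lo=0(10)+hi=5(70)=80
lo=0(10)+hi=4(59)=69
lo=1(20)+hi=4(59)=79

Yes: 20+59=79


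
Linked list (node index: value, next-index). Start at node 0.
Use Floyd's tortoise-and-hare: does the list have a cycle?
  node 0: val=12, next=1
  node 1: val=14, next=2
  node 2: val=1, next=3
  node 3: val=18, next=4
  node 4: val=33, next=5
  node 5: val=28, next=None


Floyd's tortoise (slow, +1) and hare (fast, +2):
  init: slow=0, fast=0
  step 1: slow=1, fast=2
  step 2: slow=2, fast=4
  step 3: fast 4->5->None, no cycle

Cycle: no


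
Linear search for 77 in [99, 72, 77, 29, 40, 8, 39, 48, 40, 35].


i=0: 99!=77
i=1: 72!=77
i=2: 77==77 found!

Found at 2, 3 comps


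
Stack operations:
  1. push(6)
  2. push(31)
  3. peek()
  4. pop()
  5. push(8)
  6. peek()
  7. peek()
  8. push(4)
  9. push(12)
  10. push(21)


push(6) -> [6]
push(31) -> [6, 31]
peek()->31
pop()->31, [6]
push(8) -> [6, 8]
peek()->8
peek()->8
push(4) -> [6, 8, 4]
push(12) -> [6, 8, 4, 12]
push(21) -> [6, 8, 4, 12, 21]

Final stack: [6, 8, 4, 12, 21]


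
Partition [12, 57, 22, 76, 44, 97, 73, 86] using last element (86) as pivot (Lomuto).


Pivot: 86
  12 <= 86: advance i (no swap)
  57 <= 86: advance i (no swap)
  22 <= 86: advance i (no swap)
  76 <= 86: advance i (no swap)
  44 <= 86: advance i (no swap)
  73 <= 86: swap -> [12, 57, 22, 76, 44, 73, 97, 86]
Place pivot at 6: [12, 57, 22, 76, 44, 73, 86, 97]

Partitioned: [12, 57, 22, 76, 44, 73, 86, 97]


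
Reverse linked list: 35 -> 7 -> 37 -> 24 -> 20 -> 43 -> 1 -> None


Step 1: curr=35, set curr.next=prev(None) | reversed so far: 35
Step 2: curr=7, set curr.next=prev(35) | reversed so far: 7 -> 35
Step 3: curr=37, set curr.next=prev(7) | reversed so far: 37 -> 7 -> 35
Step 4: curr=24, set curr.next=prev(37) | reversed so far: 24 -> 37 -> 7 -> 35
Step 5: curr=20, set curr.next=prev(24) | reversed so far: 20 -> 24 -> 37 -> 7 -> 35
Step 6: curr=43, set curr.next=prev(20) | reversed so far: 43 -> 20 -> 24 -> 37 -> 7 -> 35
Step 7: curr=1, set curr.next=prev(43) | reversed so far: 1 -> 43 -> 20 -> 24 -> 37 -> 7 -> 35

1 -> 43 -> 20 -> 24 -> 37 -> 7 -> 35 -> None


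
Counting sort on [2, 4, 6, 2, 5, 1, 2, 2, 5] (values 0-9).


Input: [2, 4, 6, 2, 5, 1, 2, 2, 5]
Counts: [0, 1, 4, 0, 1, 2, 1, 0, 0, 0]

Sorted: [1, 2, 2, 2, 2, 4, 5, 5, 6]


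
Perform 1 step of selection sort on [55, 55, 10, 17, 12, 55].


Initial: [55, 55, 10, 17, 12, 55]
Step 1: min=10 at 2
  Swap: [10, 55, 55, 17, 12, 55]

After 1 step: [10, 55, 55, 17, 12, 55]


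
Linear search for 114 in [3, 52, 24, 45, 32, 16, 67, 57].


i=0: 3!=114
i=1: 52!=114
i=2: 24!=114
i=3: 45!=114
i=4: 32!=114
i=5: 16!=114
i=6: 67!=114
i=7: 57!=114

Not found, 8 comps


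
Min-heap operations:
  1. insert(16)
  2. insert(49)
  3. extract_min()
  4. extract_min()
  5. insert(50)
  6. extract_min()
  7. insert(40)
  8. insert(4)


insert(16) -> [16]
insert(49) -> [16, 49]
extract_min()->16, [49]
extract_min()->49, []
insert(50) -> [50]
extract_min()->50, []
insert(40) -> [40]
insert(4) -> [4, 40]

Final heap: [4, 40]


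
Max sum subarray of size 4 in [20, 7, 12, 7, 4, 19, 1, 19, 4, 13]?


[0:4]: 46
[1:5]: 30
[2:6]: 42
[3:7]: 31
[4:8]: 43
[5:9]: 43
[6:10]: 37

Max: 46 at [0:4]


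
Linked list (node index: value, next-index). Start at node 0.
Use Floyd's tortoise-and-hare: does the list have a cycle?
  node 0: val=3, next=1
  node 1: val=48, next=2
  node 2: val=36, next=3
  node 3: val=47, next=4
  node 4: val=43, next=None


Floyd's tortoise (slow, +1) and hare (fast, +2):
  init: slow=0, fast=0
  step 1: slow=1, fast=2
  step 2: slow=2, fast=4
  step 3: fast -> None, no cycle

Cycle: no


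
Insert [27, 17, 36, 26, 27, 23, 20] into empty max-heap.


Insert 27: [27]
Insert 17: [27, 17]
Insert 36: [36, 17, 27]
Insert 26: [36, 26, 27, 17]
Insert 27: [36, 27, 27, 17, 26]
Insert 23: [36, 27, 27, 17, 26, 23]
Insert 20: [36, 27, 27, 17, 26, 23, 20]

Final heap: [36, 27, 27, 17, 26, 23, 20]


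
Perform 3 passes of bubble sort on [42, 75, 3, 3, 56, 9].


Initial: [42, 75, 3, 3, 56, 9]
Pass 1: [42, 3, 3, 56, 9, 75] (4 swaps)
Pass 2: [3, 3, 42, 9, 56, 75] (3 swaps)
Pass 3: [3, 3, 9, 42, 56, 75] (1 swaps)

After 3 passes: [3, 3, 9, 42, 56, 75]


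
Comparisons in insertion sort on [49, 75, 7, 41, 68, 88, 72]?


Algorithm: insertion sort
Input: [49, 75, 7, 41, 68, 88, 72]
Sorted: [7, 41, 49, 68, 72, 75, 88]

12


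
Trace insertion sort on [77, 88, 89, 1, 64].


Initial: [77, 88, 89, 1, 64]
Insert 88: [77, 88, 89, 1, 64]
Insert 89: [77, 88, 89, 1, 64]
Insert 1: [1, 77, 88, 89, 64]
Insert 64: [1, 64, 77, 88, 89]

Sorted: [1, 64, 77, 88, 89]


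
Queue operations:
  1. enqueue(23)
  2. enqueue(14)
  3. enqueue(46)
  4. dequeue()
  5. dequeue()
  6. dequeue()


enqueue(23) -> [23]
enqueue(14) -> [23, 14]
enqueue(46) -> [23, 14, 46]
dequeue()->23, [14, 46]
dequeue()->14, [46]
dequeue()->46, []

Final queue: []


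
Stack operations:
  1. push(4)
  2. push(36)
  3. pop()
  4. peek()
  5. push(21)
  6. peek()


push(4) -> [4]
push(36) -> [4, 36]
pop()->36, [4]
peek()->4
push(21) -> [4, 21]
peek()->21

Final stack: [4, 21]


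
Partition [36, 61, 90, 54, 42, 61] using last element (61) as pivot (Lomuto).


Pivot: 61
  36 <= 61: advance i (no swap)
  61 <= 61: advance i (no swap)
  54 <= 61: swap -> [36, 61, 54, 90, 42, 61]
  42 <= 61: swap -> [36, 61, 54, 42, 90, 61]
Place pivot at 4: [36, 61, 54, 42, 61, 90]

Partitioned: [36, 61, 54, 42, 61, 90]


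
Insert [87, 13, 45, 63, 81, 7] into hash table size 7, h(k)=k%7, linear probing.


Insert 87: h=3 -> slot 3
Insert 13: h=6 -> slot 6
Insert 45: h=3, 1 probes -> slot 4
Insert 63: h=0 -> slot 0
Insert 81: h=4, 1 probes -> slot 5
Insert 7: h=0, 1 probes -> slot 1

Table: [63, 7, None, 87, 45, 81, 13]


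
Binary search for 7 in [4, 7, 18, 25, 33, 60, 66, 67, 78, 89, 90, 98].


Step 1: lo=0, hi=11, mid=5, val=60
Step 2: lo=0, hi=4, mid=2, val=18
Step 3: lo=0, hi=1, mid=0, val=4
Step 4: lo=1, hi=1, mid=1, val=7

Found at index 1


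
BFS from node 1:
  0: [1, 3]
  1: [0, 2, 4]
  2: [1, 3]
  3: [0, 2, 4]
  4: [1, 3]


Visit 1, enqueue [0, 2, 4]
Visit 0, enqueue [3]
Visit 2, enqueue []
Visit 4, enqueue []
Visit 3, enqueue []

BFS order: [1, 0, 2, 4, 3]


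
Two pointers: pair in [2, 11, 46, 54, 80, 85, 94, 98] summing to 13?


lo=0(2)+hi=7(98)=100
lo=0(2)+hi=6(94)=96
lo=0(2)+hi=5(85)=87
lo=0(2)+hi=4(80)=82
lo=0(2)+hi=3(54)=56
lo=0(2)+hi=2(46)=48
lo=0(2)+hi=1(11)=13

Yes: 2+11=13


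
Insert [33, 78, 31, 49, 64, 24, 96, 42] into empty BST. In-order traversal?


Insert 33: root
Insert 78: R from 33
Insert 31: L from 33
Insert 49: R from 33 -> L from 78
Insert 64: R from 33 -> L from 78 -> R from 49
Insert 24: L from 33 -> L from 31
Insert 96: R from 33 -> R from 78
Insert 42: R from 33 -> L from 78 -> L from 49

In-order: [24, 31, 33, 42, 49, 64, 78, 96]


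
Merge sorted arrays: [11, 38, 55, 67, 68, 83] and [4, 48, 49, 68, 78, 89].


Take 4 from B
Take 11 from A
Take 38 from A
Take 48 from B
Take 49 from B
Take 55 from A
Take 67 from A
Take 68 from A
Take 68 from B
Take 78 from B
Take 83 from A

Merged: [4, 11, 38, 48, 49, 55, 67, 68, 68, 78, 83, 89]


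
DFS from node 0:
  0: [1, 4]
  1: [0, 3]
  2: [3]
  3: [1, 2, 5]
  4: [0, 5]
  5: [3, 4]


Visit 0, push [4, 1]
Visit 1, push [3]
Visit 3, push [5, 2]
Visit 2, push []
Visit 5, push [4]
Visit 4, push []

DFS order: [0, 1, 3, 2, 5, 4]


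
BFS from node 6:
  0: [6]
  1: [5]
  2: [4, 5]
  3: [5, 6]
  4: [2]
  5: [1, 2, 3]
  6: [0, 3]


Visit 6, enqueue [0, 3]
Visit 0, enqueue []
Visit 3, enqueue [5]
Visit 5, enqueue [1, 2]
Visit 1, enqueue []
Visit 2, enqueue [4]
Visit 4, enqueue []

BFS order: [6, 0, 3, 5, 1, 2, 4]


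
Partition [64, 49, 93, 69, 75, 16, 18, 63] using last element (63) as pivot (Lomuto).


Pivot: 63
  49 <= 63: swap -> [49, 64, 93, 69, 75, 16, 18, 63]
  16 <= 63: swap -> [49, 16, 93, 69, 75, 64, 18, 63]
  18 <= 63: swap -> [49, 16, 18, 69, 75, 64, 93, 63]
Place pivot at 3: [49, 16, 18, 63, 75, 64, 93, 69]

Partitioned: [49, 16, 18, 63, 75, 64, 93, 69]


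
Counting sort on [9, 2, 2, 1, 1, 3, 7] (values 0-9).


Input: [9, 2, 2, 1, 1, 3, 7]
Counts: [0, 2, 2, 1, 0, 0, 0, 1, 0, 1]

Sorted: [1, 1, 2, 2, 3, 7, 9]


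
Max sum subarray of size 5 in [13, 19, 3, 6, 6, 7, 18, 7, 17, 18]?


[0:5]: 47
[1:6]: 41
[2:7]: 40
[3:8]: 44
[4:9]: 55
[5:10]: 67

Max: 67 at [5:10]


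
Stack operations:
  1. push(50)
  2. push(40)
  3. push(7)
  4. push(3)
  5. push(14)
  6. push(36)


push(50) -> [50]
push(40) -> [50, 40]
push(7) -> [50, 40, 7]
push(3) -> [50, 40, 7, 3]
push(14) -> [50, 40, 7, 3, 14]
push(36) -> [50, 40, 7, 3, 14, 36]

Final stack: [50, 40, 7, 3, 14, 36]


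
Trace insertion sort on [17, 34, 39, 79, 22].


Initial: [17, 34, 39, 79, 22]
Insert 34: [17, 34, 39, 79, 22]
Insert 39: [17, 34, 39, 79, 22]
Insert 79: [17, 34, 39, 79, 22]
Insert 22: [17, 22, 34, 39, 79]

Sorted: [17, 22, 34, 39, 79]


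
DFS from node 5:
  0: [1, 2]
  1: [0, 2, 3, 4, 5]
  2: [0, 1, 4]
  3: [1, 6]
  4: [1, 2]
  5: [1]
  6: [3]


Visit 5, push [1]
Visit 1, push [4, 3, 2, 0]
Visit 0, push [2]
Visit 2, push [4]
Visit 4, push []
Visit 3, push [6]
Visit 6, push []

DFS order: [5, 1, 0, 2, 4, 3, 6]


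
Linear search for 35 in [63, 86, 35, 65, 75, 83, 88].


i=0: 63!=35
i=1: 86!=35
i=2: 35==35 found!

Found at 2, 3 comps


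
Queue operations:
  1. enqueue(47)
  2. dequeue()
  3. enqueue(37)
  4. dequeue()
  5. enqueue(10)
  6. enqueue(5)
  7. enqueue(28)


enqueue(47) -> [47]
dequeue()->47, []
enqueue(37) -> [37]
dequeue()->37, []
enqueue(10) -> [10]
enqueue(5) -> [10, 5]
enqueue(28) -> [10, 5, 28]

Final queue: [10, 5, 28]


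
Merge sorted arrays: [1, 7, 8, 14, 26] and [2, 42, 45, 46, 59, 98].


Take 1 from A
Take 2 from B
Take 7 from A
Take 8 from A
Take 14 from A
Take 26 from A

Merged: [1, 2, 7, 8, 14, 26, 42, 45, 46, 59, 98]


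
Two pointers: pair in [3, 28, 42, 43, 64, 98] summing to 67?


lo=0(3)+hi=5(98)=101
lo=0(3)+hi=4(64)=67

Yes: 3+64=67


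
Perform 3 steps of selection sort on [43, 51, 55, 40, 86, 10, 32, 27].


Initial: [43, 51, 55, 40, 86, 10, 32, 27]
Step 1: min=10 at 5
  Swap: [10, 51, 55, 40, 86, 43, 32, 27]
Step 2: min=27 at 7
  Swap: [10, 27, 55, 40, 86, 43, 32, 51]
Step 3: min=32 at 6
  Swap: [10, 27, 32, 40, 86, 43, 55, 51]

After 3 steps: [10, 27, 32, 40, 86, 43, 55, 51]


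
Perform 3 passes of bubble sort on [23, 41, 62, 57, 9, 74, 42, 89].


Initial: [23, 41, 62, 57, 9, 74, 42, 89]
Pass 1: [23, 41, 57, 9, 62, 42, 74, 89] (3 swaps)
Pass 2: [23, 41, 9, 57, 42, 62, 74, 89] (2 swaps)
Pass 3: [23, 9, 41, 42, 57, 62, 74, 89] (2 swaps)

After 3 passes: [23, 9, 41, 42, 57, 62, 74, 89]


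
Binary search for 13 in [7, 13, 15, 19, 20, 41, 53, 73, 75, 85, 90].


Step 1: lo=0, hi=10, mid=5, val=41
Step 2: lo=0, hi=4, mid=2, val=15
Step 3: lo=0, hi=1, mid=0, val=7
Step 4: lo=1, hi=1, mid=1, val=13

Found at index 1


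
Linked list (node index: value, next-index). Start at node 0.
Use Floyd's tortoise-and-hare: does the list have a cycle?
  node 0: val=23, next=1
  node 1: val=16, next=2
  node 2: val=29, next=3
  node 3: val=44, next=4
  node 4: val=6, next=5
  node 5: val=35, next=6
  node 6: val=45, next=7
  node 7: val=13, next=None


Floyd's tortoise (slow, +1) and hare (fast, +2):
  init: slow=0, fast=0
  step 1: slow=1, fast=2
  step 2: slow=2, fast=4
  step 3: slow=3, fast=6
  step 4: fast 6->7->None, no cycle

Cycle: no


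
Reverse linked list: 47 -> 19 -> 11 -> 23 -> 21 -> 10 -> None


Step 1: curr=47, set curr.next=prev(None) | reversed so far: 47
Step 2: curr=19, set curr.next=prev(47) | reversed so far: 19 -> 47
Step 3: curr=11, set curr.next=prev(19) | reversed so far: 11 -> 19 -> 47
Step 4: curr=23, set curr.next=prev(11) | reversed so far: 23 -> 11 -> 19 -> 47
Step 5: curr=21, set curr.next=prev(23) | reversed so far: 21 -> 23 -> 11 -> 19 -> 47
Step 6: curr=10, set curr.next=prev(21) | reversed so far: 10 -> 21 -> 23 -> 11 -> 19 -> 47

10 -> 21 -> 23 -> 11 -> 19 -> 47 -> None


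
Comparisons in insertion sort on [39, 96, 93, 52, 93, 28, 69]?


Algorithm: insertion sort
Input: [39, 96, 93, 52, 93, 28, 69]
Sorted: [28, 39, 52, 69, 93, 93, 96]

17


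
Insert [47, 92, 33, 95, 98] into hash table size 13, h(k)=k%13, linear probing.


Insert 47: h=8 -> slot 8
Insert 92: h=1 -> slot 1
Insert 33: h=7 -> slot 7
Insert 95: h=4 -> slot 4
Insert 98: h=7, 2 probes -> slot 9

Table: [None, 92, None, None, 95, None, None, 33, 47, 98, None, None, None]


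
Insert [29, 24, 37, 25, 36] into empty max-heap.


Insert 29: [29]
Insert 24: [29, 24]
Insert 37: [37, 24, 29]
Insert 25: [37, 25, 29, 24]
Insert 36: [37, 36, 29, 24, 25]

Final heap: [37, 36, 29, 24, 25]


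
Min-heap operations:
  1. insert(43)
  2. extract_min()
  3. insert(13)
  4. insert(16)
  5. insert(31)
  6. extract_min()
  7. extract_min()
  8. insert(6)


insert(43) -> [43]
extract_min()->43, []
insert(13) -> [13]
insert(16) -> [13, 16]
insert(31) -> [13, 16, 31]
extract_min()->13, [16, 31]
extract_min()->16, [31]
insert(6) -> [6, 31]

Final heap: [6, 31]


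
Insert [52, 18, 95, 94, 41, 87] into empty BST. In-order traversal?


Insert 52: root
Insert 18: L from 52
Insert 95: R from 52
Insert 94: R from 52 -> L from 95
Insert 41: L from 52 -> R from 18
Insert 87: R from 52 -> L from 95 -> L from 94

In-order: [18, 41, 52, 87, 94, 95]


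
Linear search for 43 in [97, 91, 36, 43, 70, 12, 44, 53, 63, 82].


i=0: 97!=43
i=1: 91!=43
i=2: 36!=43
i=3: 43==43 found!

Found at 3, 4 comps


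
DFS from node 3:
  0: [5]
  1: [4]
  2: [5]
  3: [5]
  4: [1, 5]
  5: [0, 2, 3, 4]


Visit 3, push [5]
Visit 5, push [4, 2, 0]
Visit 0, push []
Visit 2, push []
Visit 4, push [1]
Visit 1, push []

DFS order: [3, 5, 0, 2, 4, 1]


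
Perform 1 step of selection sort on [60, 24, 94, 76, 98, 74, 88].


Initial: [60, 24, 94, 76, 98, 74, 88]
Step 1: min=24 at 1
  Swap: [24, 60, 94, 76, 98, 74, 88]

After 1 step: [24, 60, 94, 76, 98, 74, 88]


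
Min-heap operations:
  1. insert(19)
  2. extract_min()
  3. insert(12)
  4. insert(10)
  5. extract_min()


insert(19) -> [19]
extract_min()->19, []
insert(12) -> [12]
insert(10) -> [10, 12]
extract_min()->10, [12]

Final heap: [12]


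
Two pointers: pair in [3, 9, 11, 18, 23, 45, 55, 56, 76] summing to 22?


lo=0(3)+hi=8(76)=79
lo=0(3)+hi=7(56)=59
lo=0(3)+hi=6(55)=58
lo=0(3)+hi=5(45)=48
lo=0(3)+hi=4(23)=26
lo=0(3)+hi=3(18)=21
lo=1(9)+hi=3(18)=27
lo=1(9)+hi=2(11)=20

No pair found


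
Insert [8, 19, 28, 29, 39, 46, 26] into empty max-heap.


Insert 8: [8]
Insert 19: [19, 8]
Insert 28: [28, 8, 19]
Insert 29: [29, 28, 19, 8]
Insert 39: [39, 29, 19, 8, 28]
Insert 46: [46, 29, 39, 8, 28, 19]
Insert 26: [46, 29, 39, 8, 28, 19, 26]

Final heap: [46, 29, 39, 8, 28, 19, 26]


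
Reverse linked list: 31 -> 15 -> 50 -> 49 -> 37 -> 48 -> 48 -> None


Step 1: curr=31, set curr.next=prev(None) | reversed so far: 31
Step 2: curr=15, set curr.next=prev(31) | reversed so far: 15 -> 31
Step 3: curr=50, set curr.next=prev(15) | reversed so far: 50 -> 15 -> 31
Step 4: curr=49, set curr.next=prev(50) | reversed so far: 49 -> 50 -> 15 -> 31
Step 5: curr=37, set curr.next=prev(49) | reversed so far: 37 -> 49 -> 50 -> 15 -> 31
Step 6: curr=48, set curr.next=prev(37) | reversed so far: 48 -> 37 -> 49 -> 50 -> 15 -> 31
Step 7: curr=48, set curr.next=prev(48) | reversed so far: 48 -> 48 -> 37 -> 49 -> 50 -> 15 -> 31

48 -> 48 -> 37 -> 49 -> 50 -> 15 -> 31 -> None


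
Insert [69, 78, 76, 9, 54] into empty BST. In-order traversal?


Insert 69: root
Insert 78: R from 69
Insert 76: R from 69 -> L from 78
Insert 9: L from 69
Insert 54: L from 69 -> R from 9

In-order: [9, 54, 69, 76, 78]


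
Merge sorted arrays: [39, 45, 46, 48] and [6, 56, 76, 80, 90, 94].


Take 6 from B
Take 39 from A
Take 45 from A
Take 46 from A
Take 48 from A

Merged: [6, 39, 45, 46, 48, 56, 76, 80, 90, 94]


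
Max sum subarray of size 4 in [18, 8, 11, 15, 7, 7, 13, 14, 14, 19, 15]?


[0:4]: 52
[1:5]: 41
[2:6]: 40
[3:7]: 42
[4:8]: 41
[5:9]: 48
[6:10]: 60
[7:11]: 62

Max: 62 at [7:11]


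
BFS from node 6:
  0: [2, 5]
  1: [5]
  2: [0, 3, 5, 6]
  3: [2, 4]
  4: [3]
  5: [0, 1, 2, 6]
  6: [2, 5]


Visit 6, enqueue [2, 5]
Visit 2, enqueue [0, 3]
Visit 5, enqueue [1]
Visit 0, enqueue []
Visit 3, enqueue [4]
Visit 1, enqueue []
Visit 4, enqueue []

BFS order: [6, 2, 5, 0, 3, 1, 4]


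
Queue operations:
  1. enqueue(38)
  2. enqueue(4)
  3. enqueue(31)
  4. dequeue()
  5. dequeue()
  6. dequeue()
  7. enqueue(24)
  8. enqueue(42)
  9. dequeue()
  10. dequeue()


enqueue(38) -> [38]
enqueue(4) -> [38, 4]
enqueue(31) -> [38, 4, 31]
dequeue()->38, [4, 31]
dequeue()->4, [31]
dequeue()->31, []
enqueue(24) -> [24]
enqueue(42) -> [24, 42]
dequeue()->24, [42]
dequeue()->42, []

Final queue: []


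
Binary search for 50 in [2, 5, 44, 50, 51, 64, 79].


Step 1: lo=0, hi=6, mid=3, val=50

Found at index 3


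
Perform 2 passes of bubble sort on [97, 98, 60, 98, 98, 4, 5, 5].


Initial: [97, 98, 60, 98, 98, 4, 5, 5]
Pass 1: [97, 60, 98, 98, 4, 5, 5, 98] (4 swaps)
Pass 2: [60, 97, 98, 4, 5, 5, 98, 98] (4 swaps)

After 2 passes: [60, 97, 98, 4, 5, 5, 98, 98]


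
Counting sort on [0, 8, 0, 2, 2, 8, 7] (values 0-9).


Input: [0, 8, 0, 2, 2, 8, 7]
Counts: [2, 0, 2, 0, 0, 0, 0, 1, 2, 0]

Sorted: [0, 0, 2, 2, 7, 8, 8]


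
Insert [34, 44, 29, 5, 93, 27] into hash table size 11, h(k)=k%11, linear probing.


Insert 34: h=1 -> slot 1
Insert 44: h=0 -> slot 0
Insert 29: h=7 -> slot 7
Insert 5: h=5 -> slot 5
Insert 93: h=5, 1 probes -> slot 6
Insert 27: h=5, 3 probes -> slot 8

Table: [44, 34, None, None, None, 5, 93, 29, 27, None, None]


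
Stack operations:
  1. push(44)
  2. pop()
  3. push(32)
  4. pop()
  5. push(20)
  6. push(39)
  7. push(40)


push(44) -> [44]
pop()->44, []
push(32) -> [32]
pop()->32, []
push(20) -> [20]
push(39) -> [20, 39]
push(40) -> [20, 39, 40]

Final stack: [20, 39, 40]


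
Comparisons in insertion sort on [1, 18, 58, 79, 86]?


Algorithm: insertion sort
Input: [1, 18, 58, 79, 86]
Sorted: [1, 18, 58, 79, 86]

4


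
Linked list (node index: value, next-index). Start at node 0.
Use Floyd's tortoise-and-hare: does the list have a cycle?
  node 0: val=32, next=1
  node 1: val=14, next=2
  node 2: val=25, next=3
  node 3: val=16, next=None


Floyd's tortoise (slow, +1) and hare (fast, +2):
  init: slow=0, fast=0
  step 1: slow=1, fast=2
  step 2: fast 2->3->None, no cycle

Cycle: no


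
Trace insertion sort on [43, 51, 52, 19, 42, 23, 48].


Initial: [43, 51, 52, 19, 42, 23, 48]
Insert 51: [43, 51, 52, 19, 42, 23, 48]
Insert 52: [43, 51, 52, 19, 42, 23, 48]
Insert 19: [19, 43, 51, 52, 42, 23, 48]
Insert 42: [19, 42, 43, 51, 52, 23, 48]
Insert 23: [19, 23, 42, 43, 51, 52, 48]
Insert 48: [19, 23, 42, 43, 48, 51, 52]

Sorted: [19, 23, 42, 43, 48, 51, 52]


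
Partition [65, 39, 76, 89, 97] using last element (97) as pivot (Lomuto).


Pivot: 97
  65 <= 97: advance i (no swap)
  39 <= 97: advance i (no swap)
  76 <= 97: advance i (no swap)
  89 <= 97: advance i (no swap)
Place pivot at 4: [65, 39, 76, 89, 97]

Partitioned: [65, 39, 76, 89, 97]


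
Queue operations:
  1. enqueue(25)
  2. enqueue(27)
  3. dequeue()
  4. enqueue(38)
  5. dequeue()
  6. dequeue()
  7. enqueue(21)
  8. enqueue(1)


enqueue(25) -> [25]
enqueue(27) -> [25, 27]
dequeue()->25, [27]
enqueue(38) -> [27, 38]
dequeue()->27, [38]
dequeue()->38, []
enqueue(21) -> [21]
enqueue(1) -> [21, 1]

Final queue: [21, 1]


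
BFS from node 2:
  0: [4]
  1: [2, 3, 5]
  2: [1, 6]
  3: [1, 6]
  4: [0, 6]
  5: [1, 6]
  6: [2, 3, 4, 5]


Visit 2, enqueue [1, 6]
Visit 1, enqueue [3, 5]
Visit 6, enqueue [4]
Visit 3, enqueue []
Visit 5, enqueue []
Visit 4, enqueue [0]
Visit 0, enqueue []

BFS order: [2, 1, 6, 3, 5, 4, 0]


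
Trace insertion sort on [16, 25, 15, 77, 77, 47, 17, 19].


Initial: [16, 25, 15, 77, 77, 47, 17, 19]
Insert 25: [16, 25, 15, 77, 77, 47, 17, 19]
Insert 15: [15, 16, 25, 77, 77, 47, 17, 19]
Insert 77: [15, 16, 25, 77, 77, 47, 17, 19]
Insert 77: [15, 16, 25, 77, 77, 47, 17, 19]
Insert 47: [15, 16, 25, 47, 77, 77, 17, 19]
Insert 17: [15, 16, 17, 25, 47, 77, 77, 19]
Insert 19: [15, 16, 17, 19, 25, 47, 77, 77]

Sorted: [15, 16, 17, 19, 25, 47, 77, 77]


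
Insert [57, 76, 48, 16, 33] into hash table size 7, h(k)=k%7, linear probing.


Insert 57: h=1 -> slot 1
Insert 76: h=6 -> slot 6
Insert 48: h=6, 1 probes -> slot 0
Insert 16: h=2 -> slot 2
Insert 33: h=5 -> slot 5

Table: [48, 57, 16, None, None, 33, 76]


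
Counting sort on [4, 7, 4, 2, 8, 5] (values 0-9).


Input: [4, 7, 4, 2, 8, 5]
Counts: [0, 0, 1, 0, 2, 1, 0, 1, 1, 0]

Sorted: [2, 4, 4, 5, 7, 8]


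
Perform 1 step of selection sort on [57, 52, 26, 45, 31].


Initial: [57, 52, 26, 45, 31]
Step 1: min=26 at 2
  Swap: [26, 52, 57, 45, 31]

After 1 step: [26, 52, 57, 45, 31]


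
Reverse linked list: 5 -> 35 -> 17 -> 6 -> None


Step 1: curr=5, set curr.next=prev(None) | reversed so far: 5
Step 2: curr=35, set curr.next=prev(5) | reversed so far: 35 -> 5
Step 3: curr=17, set curr.next=prev(35) | reversed so far: 17 -> 35 -> 5
Step 4: curr=6, set curr.next=prev(17) | reversed so far: 6 -> 17 -> 35 -> 5

6 -> 17 -> 35 -> 5 -> None


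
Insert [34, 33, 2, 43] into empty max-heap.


Insert 34: [34]
Insert 33: [34, 33]
Insert 2: [34, 33, 2]
Insert 43: [43, 34, 2, 33]

Final heap: [43, 34, 2, 33]


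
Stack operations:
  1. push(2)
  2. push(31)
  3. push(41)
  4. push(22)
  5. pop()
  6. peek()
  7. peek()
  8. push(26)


push(2) -> [2]
push(31) -> [2, 31]
push(41) -> [2, 31, 41]
push(22) -> [2, 31, 41, 22]
pop()->22, [2, 31, 41]
peek()->41
peek()->41
push(26) -> [2, 31, 41, 26]

Final stack: [2, 31, 41, 26]
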